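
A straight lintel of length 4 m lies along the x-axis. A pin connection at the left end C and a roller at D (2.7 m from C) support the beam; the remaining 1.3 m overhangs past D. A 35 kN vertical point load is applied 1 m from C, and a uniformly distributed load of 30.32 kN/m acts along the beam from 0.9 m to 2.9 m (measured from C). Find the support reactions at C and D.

C_x = 0, C_y = 40.00 kN, D_y = 55.64 kN

Resultant of the distributed load: 30.32 × 2 = 60.64 kN at 1.9 m from C.
Taking moments about C: D_y·2.7 − 35·1 − (30.32·2)·1.9 = 0 → D_y = 150.216/2.7 = 55.6356 ≈ 55.64 kN.
ΣF_y = 0: C_y + 55.6356 − 35 − 30.32·2 = 0 → C_y = 40.00 kN.
ΣF_x = 0: no horizontal applied forces, so C_x = 0.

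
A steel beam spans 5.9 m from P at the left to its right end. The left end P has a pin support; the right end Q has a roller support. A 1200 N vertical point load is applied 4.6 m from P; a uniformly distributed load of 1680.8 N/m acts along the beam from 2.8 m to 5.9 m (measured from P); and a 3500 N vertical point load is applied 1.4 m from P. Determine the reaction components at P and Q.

Resultant of the distributed load: 1680.8 × 3.1 = 5210.48 N at 4.35 m from P.
Moments about P: Q_y·5.9 − 1200·4.6 − (1680.8·3.1)·4.35 − 3500·1.4 = 0 → Q_y = 33085.588/5.9 = 5607.73 ≈ 5608 N.
ΣF_y = 0: P_y + 5607.73 − 1200 − 1680.8·3.1 − 3500 = 0 → P_y = 4303 N.
ΣF_x = 0: no horizontal applied forces, so P_x = 0.

P_x = 0, P_y = 4303 N, Q_y = 5608 N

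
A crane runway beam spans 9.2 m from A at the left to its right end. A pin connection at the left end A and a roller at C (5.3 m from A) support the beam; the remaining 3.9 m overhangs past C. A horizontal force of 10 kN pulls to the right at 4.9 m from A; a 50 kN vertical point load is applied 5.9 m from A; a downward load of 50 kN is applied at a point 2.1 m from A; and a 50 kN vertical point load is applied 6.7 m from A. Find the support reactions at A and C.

Taking moments about A: C_y·5.3 − 50·5.9 − 50·2.1 − 50·6.7 = 0 → C_y = 735/5.3 = 138.679 ≈ 138.7 kN.
ΣF_y = 0: A_y + 138.679 − 50 − 50 − 50 = 0 → A_y = 11.32 kN.
ΣF_x = 0: A_x + 10 = 0 → A_x = -10.00 kN.

A_x = -10.00 kN, A_y = 11.32 kN, C_y = 138.7 kN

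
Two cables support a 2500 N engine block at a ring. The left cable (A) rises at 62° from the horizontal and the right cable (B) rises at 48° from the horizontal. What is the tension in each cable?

T_A = 1780 N, T_B = 1249 N

ΣF_x = 0: −T_A·cos62° + T_B·cos48° = 0 → T_B = 0.701614·T_A.
ΣF_y = 0: T_A·sin62° + T_B·sin48° = 2500.
Substitute: T_A·(0.882948 + 0.701614·0.743145) = 2500 → T_A = 1780.18 ≈ 1780 N.
Then T_B = 0.701614 × 1780.18 = 1249 N.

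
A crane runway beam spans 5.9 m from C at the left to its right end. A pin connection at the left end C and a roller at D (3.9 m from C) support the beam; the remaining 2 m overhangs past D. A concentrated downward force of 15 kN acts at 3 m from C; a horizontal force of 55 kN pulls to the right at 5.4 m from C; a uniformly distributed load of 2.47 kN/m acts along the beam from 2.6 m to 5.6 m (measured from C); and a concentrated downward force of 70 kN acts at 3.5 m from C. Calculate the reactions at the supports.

C_x = -55.00 kN, C_y = 10.26 kN, D_y = 82.15 kN

Resultant of the distributed load: 2.47 × 3 = 7.41 kN at 4.1 m from C.
Taking moments about C: D_y·3.9 − 15·3 − (2.47·3)·4.1 − 70·3.5 = 0 → D_y = 320.381/3.9 = 82.149 ≈ 82.15 kN.
ΣF_y = 0: C_y + 82.149 − 15 − 2.47·3 − 70 = 0 → C_y = 10.26 kN.
ΣF_x = 0: C_x + 55 = 0 → C_x = -55.00 kN.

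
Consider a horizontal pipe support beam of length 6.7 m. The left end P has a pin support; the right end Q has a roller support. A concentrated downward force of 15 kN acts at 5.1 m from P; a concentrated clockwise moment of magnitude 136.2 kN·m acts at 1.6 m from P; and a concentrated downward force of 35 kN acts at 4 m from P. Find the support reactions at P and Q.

Taking moments about P: Q_y·6.7 − 15·5.1 − 136.2 − 35·4 = 0 → Q_y = 352.7/6.7 = 52.6418 ≈ 52.64 kN.
ΣF_y = 0: P_y + 52.6418 − 15 − 35 = 0 → P_y = -2.642 kN.
ΣF_x = 0: no horizontal applied forces, so P_x = 0.

P_x = 0, P_y = -2.642 kN, Q_y = 52.64 kN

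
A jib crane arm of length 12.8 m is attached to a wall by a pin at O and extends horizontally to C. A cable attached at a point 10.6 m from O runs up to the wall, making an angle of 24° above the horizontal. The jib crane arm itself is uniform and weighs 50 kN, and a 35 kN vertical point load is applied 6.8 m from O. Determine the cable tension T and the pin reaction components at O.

T = 129.4 kN, O_x = 118.2 kN, O_y = 32.36 kN

ΣM about O: T·sin24°·10.6 − 50·6.4 − 35·6.8 = 0 → T = 558/(10.6·0.406737) = 129.424 ≈ 129.4 kN.
ΣF_x = 0: O_x − T·cos24° = 0 → O_x = 129.424 × 0.913545 = 118.2 kN.
ΣF_y = 0: O_y + T·sin24° − 50 − 35 = 0 → O_y = 85 − 129.424 × 0.406737 = 32.36 kN.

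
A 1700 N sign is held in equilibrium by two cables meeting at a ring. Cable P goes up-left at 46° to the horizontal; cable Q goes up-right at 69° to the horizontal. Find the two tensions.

ΣF_x = 0: −T_P·cos46° + T_Q·cos69° = 0 → T_Q = 1.93839·T_P.
ΣF_y = 0: T_P·sin46° + T_Q·sin69° = 1700.
Substitute: T_P·(0.71934 + 1.93839·0.93358) = 1700 → T_P = 672.207 ≈ 672.2 N.
Then T_Q = 1.93839 × 672.207 = 1303 N.

T_P = 672.2 N, T_Q = 1303 N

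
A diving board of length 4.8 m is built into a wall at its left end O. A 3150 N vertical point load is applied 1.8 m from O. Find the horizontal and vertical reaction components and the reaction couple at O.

O_x = 0, O_y = 3150 N, M_O = 5670 N·m

ΣF_x = 0: O_x = 0.
ΣF_y = 0: O_y − 3150 = 0 → O_y = 3150 N.
ΣM about O: M_O − 3150·1.8 = 0 → M_O = 5670 N·m.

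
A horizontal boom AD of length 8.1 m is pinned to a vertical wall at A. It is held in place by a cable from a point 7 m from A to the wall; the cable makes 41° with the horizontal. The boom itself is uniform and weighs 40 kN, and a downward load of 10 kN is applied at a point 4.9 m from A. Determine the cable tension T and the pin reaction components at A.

T = 45.95 kN, A_x = 34.68 kN, A_y = 19.86 kN

ΣM about A: T·sin41°·7 − 40·4.05 − 10·4.9 = 0 → T = 211/(7·0.656059) = 45.9453 ≈ 45.95 kN.
ΣF_x = 0: A_x − T·cos41° = 0 → A_x = 45.9453 × 0.75471 = 34.68 kN.
ΣF_y = 0: A_y + T·sin41° − 40 − 10 = 0 → A_y = 50 − 45.9453 × 0.656059 = 19.86 kN.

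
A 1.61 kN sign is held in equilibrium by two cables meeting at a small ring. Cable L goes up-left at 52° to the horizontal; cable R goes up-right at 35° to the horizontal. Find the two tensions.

T_L = 1.321 kN, T_R = 0.9926 kN

ΣF_x = 0: −T_L·cos52° + T_R·cos35° = 0 → T_R = 0.751584·T_L.
ΣF_y = 0: T_L·sin52° + T_R·sin35° = 1.61.
Substitute: T_L·(0.788011 + 0.751584·0.573576) = 1.61 → T_L = 1.32064 ≈ 1.321 kN.
Then T_R = 0.751584 × 1.32064 = 0.9926 kN.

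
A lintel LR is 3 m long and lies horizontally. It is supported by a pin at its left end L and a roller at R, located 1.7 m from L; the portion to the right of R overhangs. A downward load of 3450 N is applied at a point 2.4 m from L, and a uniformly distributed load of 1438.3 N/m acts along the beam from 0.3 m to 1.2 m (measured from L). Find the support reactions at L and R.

L_x = 0, L_y = -697.2 N, R_y = 5442 N

Resultant of the distributed load: 1438.3 × 0.9 = 1294.47 N at 0.75 m from L.
Taking moments about L: R_y·1.7 − 3450·2.4 − (1438.3·0.9)·0.75 = 0 → R_y = 9250.8525/1.7 = 5441.68 ≈ 5442 N.
ΣF_y = 0: L_y + 5441.68 − 3450 − 1438.3·0.9 = 0 → L_y = -697.2 N.
ΣF_x = 0: no horizontal applied forces, so L_x = 0.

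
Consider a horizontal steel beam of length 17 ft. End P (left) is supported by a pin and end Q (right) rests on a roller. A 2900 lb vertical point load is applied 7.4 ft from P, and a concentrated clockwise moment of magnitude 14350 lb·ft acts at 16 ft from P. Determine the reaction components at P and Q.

Taking moments about P: Q_y·17 − 2900·7.4 − 14350 = 0 → Q_y = 35810/17 = 2106.47 ≈ 2106 lb.
ΣF_y = 0: P_y + 2106.47 − 2900 = 0 → P_y = 793.5 lb.
ΣF_x = 0: no horizontal applied forces, so P_x = 0.

P_x = 0, P_y = 793.5 lb, Q_y = 2106 lb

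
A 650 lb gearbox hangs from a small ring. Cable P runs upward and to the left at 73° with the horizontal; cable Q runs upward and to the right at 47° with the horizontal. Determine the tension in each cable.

ΣF_x = 0: −T_P·cos73° + T_Q·cos47° = 0 → T_Q = 0.428699·T_P.
ΣF_y = 0: T_P·sin73° + T_Q·sin47° = 650.
Substitute: T_P·(0.956305 + 0.428699·0.731354) = 650 → T_P = 511.877 ≈ 511.9 lb.
Then T_Q = 0.428699 × 511.877 = 219.4 lb.

T_P = 511.9 lb, T_Q = 219.4 lb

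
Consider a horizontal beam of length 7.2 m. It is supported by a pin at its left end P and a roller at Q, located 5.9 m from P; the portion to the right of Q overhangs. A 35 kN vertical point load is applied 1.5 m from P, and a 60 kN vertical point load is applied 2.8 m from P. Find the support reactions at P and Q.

ΣM about P: Q_y·5.9 − 35·1.5 − 60·2.8 = 0 → Q_y = 220.5/5.9 = 37.3729 ≈ 37.37 kN.
ΣF_y = 0: P_y + 37.3729 − 35 − 60 = 0 → P_y = 57.63 kN.
ΣF_x = 0: no horizontal applied forces, so P_x = 0.

P_x = 0, P_y = 57.63 kN, Q_y = 37.37 kN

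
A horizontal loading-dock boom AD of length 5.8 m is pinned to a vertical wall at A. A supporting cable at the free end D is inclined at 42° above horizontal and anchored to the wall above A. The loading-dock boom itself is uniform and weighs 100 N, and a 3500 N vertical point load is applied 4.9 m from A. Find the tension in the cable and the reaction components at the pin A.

ΣM about A: T·sin42°·5.8 − 100·2.9 − 3500·4.9 = 0 → T = 17440/(5.8·0.669131) = 4493.73 ≈ 4494 N.
ΣF_x = 0: A_x − T·cos42° = 0 → A_x = 4493.73 × 0.743145 = 3339 N.
ΣF_y = 0: A_y + T·sin42° − 100 − 3500 = 0 → A_y = 3600 − 4493.73 × 0.669131 = 593.1 N.

T = 4494 N, A_x = 3339 N, A_y = 593.1 N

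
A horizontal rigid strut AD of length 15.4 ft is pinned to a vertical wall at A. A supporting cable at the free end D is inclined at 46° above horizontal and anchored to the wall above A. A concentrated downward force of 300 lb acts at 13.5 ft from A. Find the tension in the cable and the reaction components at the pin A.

ΣM about A: T·sin46°·15.4 − 300·13.5 = 0 → T = 4050/(15.4·0.71934) = 365.595 ≈ 365.6 lb.
ΣF_x = 0: A_x − T·cos46° = 0 → A_x = 365.595 × 0.694658 = 254.0 lb.
ΣF_y = 0: A_y + T·sin46° − 300 = 0 → A_y = 300 − 365.595 × 0.71934 = 37.01 lb.

T = 365.6 lb, A_x = 254.0 lb, A_y = 37.01 lb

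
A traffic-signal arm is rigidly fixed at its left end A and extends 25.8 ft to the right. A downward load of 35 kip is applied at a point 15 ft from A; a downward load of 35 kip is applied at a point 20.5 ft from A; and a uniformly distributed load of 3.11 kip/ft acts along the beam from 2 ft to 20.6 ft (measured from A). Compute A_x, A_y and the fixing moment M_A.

A_x = 0, A_y = 127.8 kip, M_A = 1896 kip·ft

Resultant of the distributed load: 3.11 × 18.6 = 57.846 kip at 11.3 ft from A.
ΣF_x = 0: A_x = 0.
ΣF_y = 0: A_y − 35 − 35 − 3.11·18.6 = 0 → A_y = 127.8 kip.
ΣM about A: M_A − 35·15 − 35·20.5 − (3.11·18.6)·11.3 = 0 → M_A = 1896 kip·ft.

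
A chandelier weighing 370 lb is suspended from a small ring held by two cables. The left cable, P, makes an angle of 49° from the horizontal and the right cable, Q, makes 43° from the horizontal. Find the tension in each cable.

T_P = 270.8 lb, T_Q = 242.9 lb

ΣF_x = 0: −T_P·cos49° + T_Q·cos43° = 0 → T_Q = 0.897048·T_P.
ΣF_y = 0: T_P·sin49° + T_Q·sin43° = 370.
Substitute: T_P·(0.75471 + 0.897048·0.681998) = 370 → T_P = 270.766 ≈ 270.8 lb.
Then T_Q = 0.897048 × 270.766 = 242.9 lb.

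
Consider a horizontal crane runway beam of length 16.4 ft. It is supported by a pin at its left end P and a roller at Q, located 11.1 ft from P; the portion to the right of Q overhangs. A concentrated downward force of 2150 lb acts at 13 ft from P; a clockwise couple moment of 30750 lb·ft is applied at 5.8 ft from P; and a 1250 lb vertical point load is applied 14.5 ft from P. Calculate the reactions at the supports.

P_x = 0, P_y = -3521 lb, Q_y = 6921 lb

Moments about P: Q_y·11.1 − 2150·13 − 30750 − 1250·14.5 = 0 → Q_y = 76825/11.1 = 6921.17 ≈ 6921 lb.
ΣF_y = 0: P_y + 6921.17 − 2150 − 1250 = 0 → P_y = -3521 lb.
ΣF_x = 0: no horizontal applied forces, so P_x = 0.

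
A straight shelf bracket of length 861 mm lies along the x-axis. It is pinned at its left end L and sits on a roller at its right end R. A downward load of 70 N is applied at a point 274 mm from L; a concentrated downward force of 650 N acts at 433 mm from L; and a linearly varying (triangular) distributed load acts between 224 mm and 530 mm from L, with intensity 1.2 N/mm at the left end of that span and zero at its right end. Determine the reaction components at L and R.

L_x = 0, L_y = 484.9 N, R_y = 418.7 N

Resultant of the triangular load: ½ × 1.2 × 306 = 183.6 N, acting at 326 mm from L (one-third of the span from the peak).
Moments about L: R_y·861 − 70·274 − 650·433 − (½·1.2·306)·326 = 0 → R_y = 360483.6/861 = 418.68 ≈ 418.7 N.
ΣF_y = 0: L_y + 418.68 − 70 − 650 − ½·1.2·306 = 0 → L_y = 484.9 N.
ΣF_x = 0: no horizontal applied forces, so L_x = 0.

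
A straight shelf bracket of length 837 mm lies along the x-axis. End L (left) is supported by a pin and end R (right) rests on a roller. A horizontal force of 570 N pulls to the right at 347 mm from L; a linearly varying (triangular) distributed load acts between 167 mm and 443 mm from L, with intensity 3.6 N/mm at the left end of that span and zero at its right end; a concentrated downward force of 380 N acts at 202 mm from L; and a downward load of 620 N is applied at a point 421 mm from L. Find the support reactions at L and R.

Resultant of the triangular load: ½ × 3.6 × 276 = 496.8 N, acting at 259 mm from L (one-third of the span from the peak).
Taking moments about L: R_y·837 − (½·3.6·276)·259 − 380·202 − 620·421 = 0 → R_y = 466451.2/837 = 557.289 ≈ 557.3 N.
ΣF_y = 0: L_y + 557.289 − ½·3.6·276 − 380 − 620 = 0 → L_y = 939.5 N.
ΣF_x = 0: L_x + 570 = 0 → L_x = -570.0 N.

L_x = -570.0 N, L_y = 939.5 N, R_y = 557.3 N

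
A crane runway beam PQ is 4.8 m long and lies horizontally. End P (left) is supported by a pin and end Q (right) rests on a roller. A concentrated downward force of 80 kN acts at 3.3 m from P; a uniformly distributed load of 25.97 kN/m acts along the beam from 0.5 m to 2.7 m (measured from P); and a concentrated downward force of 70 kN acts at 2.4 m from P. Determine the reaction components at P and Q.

P_x = 0, P_y = 98.09 kN, Q_y = 109.0 kN

Resultant of the distributed load: 25.97 × 2.2 = 57.134 kN at 1.6 m from P.
ΣM about P: Q_y·4.8 − 80·3.3 − (25.97·2.2)·1.6 − 70·2.4 = 0 → Q_y = 523.4144/4.8 = 109.045 ≈ 109.0 kN.
ΣF_y = 0: P_y + 109.045 − 80 − 25.97·2.2 − 70 = 0 → P_y = 98.09 kN.
ΣF_x = 0: no horizontal applied forces, so P_x = 0.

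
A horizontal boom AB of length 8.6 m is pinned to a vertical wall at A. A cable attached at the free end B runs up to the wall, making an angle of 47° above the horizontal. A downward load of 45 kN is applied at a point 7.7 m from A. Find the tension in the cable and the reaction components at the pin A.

T = 55.09 kN, A_x = 37.57 kN, A_y = 4.709 kN

ΣM about A: T·sin47°·8.6 − 45·7.7 = 0 → T = 346.5/(8.6·0.731354) = 55.0906 ≈ 55.09 kN.
ΣF_x = 0: A_x − T·cos47° = 0 → A_x = 55.0906 × 0.681998 = 37.57 kN.
ΣF_y = 0: A_y + T·sin47° − 45 = 0 → A_y = 45 − 55.0906 × 0.731354 = 4.709 kN.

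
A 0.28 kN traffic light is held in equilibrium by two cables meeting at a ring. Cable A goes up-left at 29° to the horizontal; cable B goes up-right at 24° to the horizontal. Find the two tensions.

ΣF_x = 0: −T_A·cos29° + T_B·cos24° = 0 → T_B = 0.95739·T_A.
ΣF_y = 0: T_A·sin29° + T_B·sin24° = 0.28.
Substitute: T_A·(0.48481 + 0.95739·0.406737) = 0.28 → T_A = 0.320287 ≈ 0.3203 kN.
Then T_B = 0.95739 × 0.320287 = 0.3066 kN.

T_A = 0.3203 kN, T_B = 0.3066 kN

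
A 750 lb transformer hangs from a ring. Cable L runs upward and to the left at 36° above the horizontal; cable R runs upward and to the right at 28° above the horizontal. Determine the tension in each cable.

T_L = 736.8 lb, T_R = 675.1 lb

ΣF_x = 0: −T_L·cos36° + T_R·cos28° = 0 → T_R = 0.916268·T_L.
ΣF_y = 0: T_L·sin36° + T_R·sin28° = 750.
Substitute: T_L·(0.587785 + 0.916268·0.469472) = 750 → T_L = 736.777 ≈ 736.8 lb.
Then T_R = 0.916268 × 736.777 = 675.1 lb.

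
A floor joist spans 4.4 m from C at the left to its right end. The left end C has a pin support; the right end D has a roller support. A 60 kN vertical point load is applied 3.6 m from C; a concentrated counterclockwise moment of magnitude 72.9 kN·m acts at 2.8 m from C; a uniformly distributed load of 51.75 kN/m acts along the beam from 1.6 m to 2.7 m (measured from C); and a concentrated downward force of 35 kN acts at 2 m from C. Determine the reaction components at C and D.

C_x = 0, C_y = 75.68 kN, D_y = 76.25 kN

Resultant of the distributed load: 51.75 × 1.1 = 56.925 kN at 2.15 m from C.
Moments about C: D_y·4.4 − 60·3.6 + 72.9 − (51.75·1.1)·2.15 − 35·2 = 0 → D_y = 335.48875/4.4 = 76.2474 ≈ 76.25 kN.
ΣF_y = 0: C_y + 76.2474 − 60 − 51.75·1.1 − 35 = 0 → C_y = 75.68 kN.
ΣF_x = 0: no horizontal applied forces, so C_x = 0.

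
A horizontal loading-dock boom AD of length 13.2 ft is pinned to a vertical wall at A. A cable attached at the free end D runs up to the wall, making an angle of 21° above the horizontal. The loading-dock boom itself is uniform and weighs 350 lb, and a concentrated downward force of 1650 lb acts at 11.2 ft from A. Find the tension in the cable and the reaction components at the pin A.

T = 4395 lb, A_x = 4103 lb, A_y = 425.0 lb

ΣM about A: T·sin21°·13.2 − 350·6.6 − 1650·11.2 = 0 → T = 20790/(13.2·0.358368) = 4394.92 ≈ 4395 lb.
ΣF_x = 0: A_x − T·cos21° = 0 → A_x = 4394.92 × 0.93358 = 4103 lb.
ΣF_y = 0: A_y + T·sin21° − 350 − 1650 = 0 → A_y = 2000 − 4394.92 × 0.358368 = 425.0 lb.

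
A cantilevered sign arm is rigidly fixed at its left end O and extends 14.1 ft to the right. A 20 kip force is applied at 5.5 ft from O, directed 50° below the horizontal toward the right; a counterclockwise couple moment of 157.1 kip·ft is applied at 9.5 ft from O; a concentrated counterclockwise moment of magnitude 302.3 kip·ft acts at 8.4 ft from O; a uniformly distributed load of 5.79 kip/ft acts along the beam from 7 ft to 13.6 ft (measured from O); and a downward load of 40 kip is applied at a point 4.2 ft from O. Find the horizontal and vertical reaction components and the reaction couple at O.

Resultant of the distributed load: 5.79 × 6.6 = 38.214 kip at 10.3 ft from O.
ΣF_x = 0: O_x + 20·cos50° = 0 → O_x = -12.86 kip.
ΣF_y = 0: O_y − 20·sin50° − 5.79·6.6 − 40 = 0 → O_y = 93.53 kip.
ΣM about O: M_O − 20·sin50°·5.5 + 157.1 + 302.3 − (5.79·6.6)·10.3 − 40·4.2 = 0 → M_O = 186.5 kip·ft.

O_x = -12.86 kip, O_y = 93.53 kip, M_O = 186.5 kip·ft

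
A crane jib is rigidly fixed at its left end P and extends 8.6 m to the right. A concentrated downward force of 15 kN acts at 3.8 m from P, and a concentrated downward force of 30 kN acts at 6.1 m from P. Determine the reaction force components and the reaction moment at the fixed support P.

P_x = 0, P_y = 45.00 kN, M_P = 240.0 kN·m

ΣF_x = 0: P_x = 0.
ΣF_y = 0: P_y − 15 − 30 = 0 → P_y = 45.00 kN.
ΣM about P: M_P − 15·3.8 − 30·6.1 = 0 → M_P = 240.0 kN·m.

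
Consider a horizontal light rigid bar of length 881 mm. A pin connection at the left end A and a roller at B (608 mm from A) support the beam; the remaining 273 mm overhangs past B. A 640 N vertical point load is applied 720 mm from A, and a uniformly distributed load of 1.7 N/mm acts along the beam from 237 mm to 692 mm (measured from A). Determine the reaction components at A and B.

A_x = 0, A_y = 64.67 N, B_y = 1349 N

Resultant of the distributed load: 1.7 × 455 = 773.5 N at 464.5 mm from A.
Moments about A: B_y·608 − 640·720 − (1.7·455)·464.5 = 0 → B_y = 820090.75/608 = 1348.83 ≈ 1349 N.
ΣF_y = 0: A_y + 1348.83 − 640 − 1.7·455 = 0 → A_y = 64.67 N.
ΣF_x = 0: no horizontal applied forces, so A_x = 0.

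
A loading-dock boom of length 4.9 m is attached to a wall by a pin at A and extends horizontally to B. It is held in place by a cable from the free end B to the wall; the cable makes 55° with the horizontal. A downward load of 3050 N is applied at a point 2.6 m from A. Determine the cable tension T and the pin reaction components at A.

ΣM about A: T·sin55°·4.9 − 3050·2.6 = 0 → T = 7930/(4.9·0.819152) = 1975.66 ≈ 1976 N.
ΣF_x = 0: A_x − T·cos55° = 0 → A_x = 1975.66 × 0.573576 = 1133 N.
ΣF_y = 0: A_y + T·sin55° − 3050 = 0 → A_y = 3050 − 1975.66 × 0.819152 = 1432 N.

T = 1976 N, A_x = 1133 N, A_y = 1432 N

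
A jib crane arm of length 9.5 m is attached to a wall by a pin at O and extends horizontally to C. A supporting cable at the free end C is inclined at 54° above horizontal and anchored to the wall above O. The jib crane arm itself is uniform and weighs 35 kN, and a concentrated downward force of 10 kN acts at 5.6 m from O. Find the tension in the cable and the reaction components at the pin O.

T = 28.92 kN, O_x = 17.00 kN, O_y = 21.61 kN

ΣM about O: T·sin54°·9.5 − 35·4.75 − 10·5.6 = 0 → T = 222.25/(9.5·0.809017) = 28.9175 ≈ 28.92 kN.
ΣF_x = 0: O_x − T·cos54° = 0 → O_x = 28.9175 × 0.587785 = 17.00 kN.
ΣF_y = 0: O_y + T·sin54° − 35 − 10 = 0 → O_y = 45 − 28.9175 × 0.809017 = 21.61 kN.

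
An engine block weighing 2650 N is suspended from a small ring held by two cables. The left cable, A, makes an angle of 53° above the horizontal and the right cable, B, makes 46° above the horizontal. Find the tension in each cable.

T_A = 1864 N, T_B = 1615 N

ΣF_x = 0: −T_A·cos53° + T_B·cos46° = 0 → T_B = 0.866347·T_A.
ΣF_y = 0: T_A·sin53° + T_B·sin46° = 2650.
Substitute: T_A·(0.798636 + 0.866347·0.71934) = 2650 → T_A = 1863.79 ≈ 1864 N.
Then T_B = 0.866347 × 1863.79 = 1615 N.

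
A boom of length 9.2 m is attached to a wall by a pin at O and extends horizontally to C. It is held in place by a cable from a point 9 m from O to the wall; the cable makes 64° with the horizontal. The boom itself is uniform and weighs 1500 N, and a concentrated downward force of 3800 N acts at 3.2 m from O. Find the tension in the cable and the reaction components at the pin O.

T = 2356 N, O_x = 1033 N, O_y = 3182 N

ΣM about O: T·sin64°·9 − 1500·4.6 − 3800·3.2 = 0 → T = 19060/(9·0.898794) = 2356.24 ≈ 2356 N.
ΣF_x = 0: O_x − T·cos64° = 0 → O_x = 2356.24 × 0.438371 = 1033 N.
ΣF_y = 0: O_y + T·sin64° − 1500 − 3800 = 0 → O_y = 5300 − 2356.24 × 0.898794 = 3182 N.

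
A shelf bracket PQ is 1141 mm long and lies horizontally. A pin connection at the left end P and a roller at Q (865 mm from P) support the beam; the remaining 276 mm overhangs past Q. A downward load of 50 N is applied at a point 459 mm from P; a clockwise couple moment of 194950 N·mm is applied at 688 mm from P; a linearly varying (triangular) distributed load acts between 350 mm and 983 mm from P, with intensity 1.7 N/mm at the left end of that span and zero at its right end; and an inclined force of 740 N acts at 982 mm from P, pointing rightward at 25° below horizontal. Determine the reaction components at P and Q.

P_x = -670.7 N, P_y = -55.11 N, Q_y = 955.9 N

Resultant of the triangular load: ½ × 1.7 × 633 = 538.05 N, acting at 561 mm from P (one-third of the span from the peak).
ΣM about P: Q_y·865 − 50·459 − 194950 − (½·1.7·633)·561 − 740·sin25°·982 = 0 → Q_y = 826854/865 = 955.901 ≈ 955.9 N.
ΣF_y = 0: P_y + 955.901 − 50 − ½·1.7·633 − 740·sin25° = 0 → P_y = -55.11 N.
ΣF_x = 0: P_x + 740·cos25° = 0 → P_x = -670.7 N.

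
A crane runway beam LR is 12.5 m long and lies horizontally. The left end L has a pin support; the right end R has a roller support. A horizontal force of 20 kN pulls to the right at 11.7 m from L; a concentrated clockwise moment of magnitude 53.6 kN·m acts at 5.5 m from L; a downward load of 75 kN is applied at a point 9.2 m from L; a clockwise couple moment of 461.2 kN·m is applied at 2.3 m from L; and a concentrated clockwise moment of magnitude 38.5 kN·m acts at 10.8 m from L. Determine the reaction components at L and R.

L_x = -20.00 kN, L_y = -24.46 kN, R_y = 99.46 kN

Moments about L: R_y·12.5 − 53.6 − 75·9.2 − 461.2 − 38.5 = 0 → R_y = 1243.3/12.5 = 99.464 ≈ 99.46 kN.
ΣF_y = 0: L_y + 99.464 − 75 = 0 → L_y = -24.46 kN.
ΣF_x = 0: L_x + 20 = 0 → L_x = -20.00 kN.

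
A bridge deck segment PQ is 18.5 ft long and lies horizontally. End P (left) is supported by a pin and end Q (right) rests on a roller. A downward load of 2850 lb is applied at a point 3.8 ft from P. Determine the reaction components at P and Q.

P_x = 0, P_y = 2265 lb, Q_y = 585.4 lb

Taking moments about P: Q_y·18.5 − 2850·3.8 = 0 → Q_y = 10830/18.5 = 585.405 ≈ 585.4 lb.
ΣF_y = 0: P_y + 585.405 − 2850 = 0 → P_y = 2265 lb.
ΣF_x = 0: no horizontal applied forces, so P_x = 0.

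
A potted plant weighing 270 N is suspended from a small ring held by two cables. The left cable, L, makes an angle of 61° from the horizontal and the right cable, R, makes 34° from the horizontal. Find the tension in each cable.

ΣF_x = 0: −T_L·cos61° + T_R·cos34° = 0 → T_R = 0.584786·T_L.
ΣF_y = 0: T_L·sin61° + T_R·sin34° = 270.
Substitute: T_L·(0.87462 + 0.584786·0.559193) = 270 → T_L = 224.695 ≈ 224.7 N.
Then T_R = 0.584786 × 224.695 = 131.4 N.

T_L = 224.7 N, T_R = 131.4 N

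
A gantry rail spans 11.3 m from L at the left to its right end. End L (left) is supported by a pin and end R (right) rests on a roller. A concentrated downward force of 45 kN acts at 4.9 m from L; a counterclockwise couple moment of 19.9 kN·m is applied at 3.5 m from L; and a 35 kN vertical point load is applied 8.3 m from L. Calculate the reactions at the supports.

Moments about L: R_y·11.3 − 45·4.9 + 19.9 − 35·8.3 = 0 → R_y = 491.1/11.3 = 43.4602 ≈ 43.46 kN.
ΣF_y = 0: L_y + 43.4602 − 45 − 35 = 0 → L_y = 36.54 kN.
ΣF_x = 0: no horizontal applied forces, so L_x = 0.

L_x = 0, L_y = 36.54 kN, R_y = 43.46 kN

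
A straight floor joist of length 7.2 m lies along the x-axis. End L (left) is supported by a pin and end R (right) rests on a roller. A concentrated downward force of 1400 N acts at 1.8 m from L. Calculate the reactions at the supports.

L_x = 0, L_y = 1050 N, R_y = 350.0 N

Taking moments about L: R_y·7.2 − 1400·1.8 = 0 → R_y = 2520/7.2 = 350.0 N.
ΣF_y = 0: L_y + 350 − 1400 = 0 → L_y = 1050 N.
ΣF_x = 0: no horizontal applied forces, so L_x = 0.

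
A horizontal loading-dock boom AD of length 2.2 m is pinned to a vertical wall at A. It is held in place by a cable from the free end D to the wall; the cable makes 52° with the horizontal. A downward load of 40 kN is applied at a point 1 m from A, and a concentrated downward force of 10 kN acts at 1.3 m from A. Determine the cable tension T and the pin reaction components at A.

ΣM about A: T·sin52°·2.2 − 40·1 − 10·1.3 = 0 → T = 53/(2.2·0.788011) = 30.5718 ≈ 30.57 kN.
ΣF_x = 0: A_x − T·cos52° = 0 → A_x = 30.5718 × 0.615661 = 18.82 kN.
ΣF_y = 0: A_y + T·sin52° − 40 − 10 = 0 → A_y = 50 − 30.5718 × 0.788011 = 25.91 kN.

T = 30.57 kN, A_x = 18.82 kN, A_y = 25.91 kN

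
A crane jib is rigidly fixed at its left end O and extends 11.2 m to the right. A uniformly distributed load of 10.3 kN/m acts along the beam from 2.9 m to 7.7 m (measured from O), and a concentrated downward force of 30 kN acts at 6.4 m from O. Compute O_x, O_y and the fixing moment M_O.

Resultant of the distributed load: 10.3 × 4.8 = 49.44 kN at 5.3 m from O.
ΣF_x = 0: O_x = 0.
ΣF_y = 0: O_y − 10.3·4.8 − 30 = 0 → O_y = 79.44 kN.
ΣM about O: M_O − (10.3·4.8)·5.3 − 30·6.4 = 0 → M_O = 454.0 kN·m.

O_x = 0, O_y = 79.44 kN, M_O = 454.0 kN·m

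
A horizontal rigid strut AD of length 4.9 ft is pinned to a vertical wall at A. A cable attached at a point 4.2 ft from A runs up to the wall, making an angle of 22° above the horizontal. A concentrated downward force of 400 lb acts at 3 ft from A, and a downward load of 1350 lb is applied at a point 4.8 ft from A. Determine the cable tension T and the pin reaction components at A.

ΣM about A: T·sin22°·4.2 − 400·3 − 1350·4.8 = 0 → T = 7680/(4.2·0.374607) = 4881.31 ≈ 4881 lb.
ΣF_x = 0: A_x − T·cos22° = 0 → A_x = 4881.31 × 0.927184 = 4526 lb.
ΣF_y = 0: A_y + T·sin22° − 400 − 1350 = 0 → A_y = 1750 − 4881.31 × 0.374607 = -78.57 lb.

T = 4881 lb, A_x = 4526 lb, A_y = -78.57 lb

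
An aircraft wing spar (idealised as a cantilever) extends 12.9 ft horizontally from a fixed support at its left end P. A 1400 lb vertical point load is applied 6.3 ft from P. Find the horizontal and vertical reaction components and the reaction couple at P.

P_x = 0, P_y = 1400 lb, M_P = 8820 lb·ft

ΣF_x = 0: P_x = 0.
ΣF_y = 0: P_y − 1400 = 0 → P_y = 1400 lb.
ΣM about P: M_P − 1400·6.3 = 0 → M_P = 8820 lb·ft.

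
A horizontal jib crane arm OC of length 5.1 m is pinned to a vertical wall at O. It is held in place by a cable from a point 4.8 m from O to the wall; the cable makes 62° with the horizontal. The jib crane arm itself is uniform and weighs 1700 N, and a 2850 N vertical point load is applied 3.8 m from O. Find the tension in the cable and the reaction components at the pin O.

ΣM about O: T·sin62°·4.8 − 1700·2.55 − 2850·3.8 = 0 → T = 15165/(4.8·0.882948) = 3578.21 ≈ 3578 N.
ΣF_x = 0: O_x − T·cos62° = 0 → O_x = 3578.21 × 0.469472 = 1680 N.
ΣF_y = 0: O_y + T·sin62° − 1700 − 2850 = 0 → O_y = 4550 − 3578.21 × 0.882948 = 1391 N.

T = 3578 N, O_x = 1680 N, O_y = 1391 N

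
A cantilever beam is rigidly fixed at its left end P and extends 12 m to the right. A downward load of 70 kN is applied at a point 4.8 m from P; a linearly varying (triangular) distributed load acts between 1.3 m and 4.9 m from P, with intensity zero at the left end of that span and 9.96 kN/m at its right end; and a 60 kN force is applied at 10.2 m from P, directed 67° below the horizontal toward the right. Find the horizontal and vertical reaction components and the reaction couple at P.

Resultant of the triangular load: ½ × 9.96 × 3.6 = 17.928 kN, acting at 3.7 m from P (one-third of the span from the peak).
ΣF_x = 0: P_x + 60·cos67° = 0 → P_x = -23.44 kN.
ΣF_y = 0: P_y − 70 − ½·9.96·3.6 − 60·sin67° = 0 → P_y = 143.2 kN.
ΣM about P: M_P − 70·4.8 − (½·9.96·3.6)·3.7 − 60·sin67°·10.2 = 0 → M_P = 965.7 kN·m.

P_x = -23.44 kN, P_y = 143.2 kN, M_P = 965.7 kN·m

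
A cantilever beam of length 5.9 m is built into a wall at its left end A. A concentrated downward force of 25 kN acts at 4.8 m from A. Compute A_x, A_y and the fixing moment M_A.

A_x = 0, A_y = 25.00 kN, M_A = 120.0 kN·m

ΣF_x = 0: A_x = 0.
ΣF_y = 0: A_y − 25 = 0 → A_y = 25.00 kN.
ΣM about A: M_A − 25·4.8 = 0 → M_A = 120.0 kN·m.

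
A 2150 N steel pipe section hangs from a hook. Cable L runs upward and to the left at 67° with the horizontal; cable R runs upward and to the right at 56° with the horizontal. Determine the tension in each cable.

T_L = 1434 N, T_R = 1002 N

ΣF_x = 0: −T_L·cos67° + T_R·cos56° = 0 → T_R = 0.698741·T_L.
ΣF_y = 0: T_L·sin67° + T_R·sin56° = 2150.
Substitute: T_L·(0.920505 + 0.698741·0.829038) = 2150 → T_L = 1433.54 ≈ 1434 N.
Then T_R = 0.698741 × 1433.54 = 1002 N.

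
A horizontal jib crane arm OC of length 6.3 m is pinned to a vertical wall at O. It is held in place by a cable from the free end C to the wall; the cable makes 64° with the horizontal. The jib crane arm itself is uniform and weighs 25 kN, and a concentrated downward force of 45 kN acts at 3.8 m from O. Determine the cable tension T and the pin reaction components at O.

T = 44.11 kN, O_x = 19.34 kN, O_y = 30.36 kN

ΣM about O: T·sin64°·6.3 − 25·3.15 − 45·3.8 = 0 → T = 249.75/(6.3·0.898794) = 44.1067 ≈ 44.11 kN.
ΣF_x = 0: O_x − T·cos64° = 0 → O_x = 44.1067 × 0.438371 = 19.34 kN.
ΣF_y = 0: O_y + T·sin64° − 25 − 45 = 0 → O_y = 70 − 44.1067 × 0.898794 = 30.36 kN.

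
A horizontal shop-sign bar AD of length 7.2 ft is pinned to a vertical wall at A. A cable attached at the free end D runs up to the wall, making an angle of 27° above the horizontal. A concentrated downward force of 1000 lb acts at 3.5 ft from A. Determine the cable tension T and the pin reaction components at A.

T = 1071 lb, A_x = 954.0 lb, A_y = 513.9 lb

ΣM about A: T·sin27°·7.2 − 1000·3.5 = 0 → T = 3500/(7.2·0.45399) = 1070.75 ≈ 1071 lb.
ΣF_x = 0: A_x − T·cos27° = 0 → A_x = 1070.75 × 0.891007 = 954.0 lb.
ΣF_y = 0: A_y + T·sin27° − 1000 = 0 → A_y = 1000 − 1070.75 × 0.45399 = 513.9 lb.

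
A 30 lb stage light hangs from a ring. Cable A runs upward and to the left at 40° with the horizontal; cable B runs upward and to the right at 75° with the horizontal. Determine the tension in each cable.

T_A = 8.567 lb, T_B = 25.36 lb

ΣF_x = 0: −T_A·cos40° + T_B·cos75° = 0 → T_B = 2.95977·T_A.
ΣF_y = 0: T_A·sin40° + T_B·sin75° = 30.
Substitute: T_A·(0.642788 + 2.95977·0.965926) = 30 → T_A = 8.56725 ≈ 8.567 lb.
Then T_B = 2.95977 × 8.56725 = 25.36 lb.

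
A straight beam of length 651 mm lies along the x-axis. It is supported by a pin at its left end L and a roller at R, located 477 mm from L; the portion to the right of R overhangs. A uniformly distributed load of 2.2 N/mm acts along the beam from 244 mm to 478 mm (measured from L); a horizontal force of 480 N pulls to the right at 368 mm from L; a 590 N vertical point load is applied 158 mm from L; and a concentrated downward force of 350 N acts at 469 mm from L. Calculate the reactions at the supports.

Resultant of the distributed load: 2.2 × 234 = 514.8 N at 361 mm from L.
Moments about L: R_y·477 − (2.2·234)·361 − 590·158 − 350·469 = 0 → R_y = 443212.8/477 = 929.167 ≈ 929.2 N.
ΣF_y = 0: L_y + 929.167 − 2.2·234 − 590 − 350 = 0 → L_y = 525.6 N.
ΣF_x = 0: L_x + 480 = 0 → L_x = -480.0 N.

L_x = -480.0 N, L_y = 525.6 N, R_y = 929.2 N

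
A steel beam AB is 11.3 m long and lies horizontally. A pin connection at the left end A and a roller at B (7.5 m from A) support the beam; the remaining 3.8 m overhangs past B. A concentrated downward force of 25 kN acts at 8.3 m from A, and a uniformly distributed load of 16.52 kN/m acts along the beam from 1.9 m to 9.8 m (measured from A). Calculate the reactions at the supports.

A_x = 0, A_y = 26.05 kN, B_y = 129.5 kN

Resultant of the distributed load: 16.52 × 7.9 = 130.508 kN at 5.85 m from A.
ΣM about A: B_y·7.5 − 25·8.3 − (16.52·7.9)·5.85 = 0 → B_y = 970.9718/7.5 = 129.463 ≈ 129.5 kN.
ΣF_y = 0: A_y + 129.463 − 25 − 16.52·7.9 = 0 → A_y = 26.05 kN.
ΣF_x = 0: no horizontal applied forces, so A_x = 0.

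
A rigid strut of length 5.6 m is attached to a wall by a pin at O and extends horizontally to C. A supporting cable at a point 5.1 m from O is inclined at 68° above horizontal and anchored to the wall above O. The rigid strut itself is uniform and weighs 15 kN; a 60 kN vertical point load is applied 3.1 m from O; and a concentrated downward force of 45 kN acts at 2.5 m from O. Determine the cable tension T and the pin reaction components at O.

ΣM about O: T·sin68°·5.1 − 15·2.8 − 60·3.1 − 45·2.5 = 0 → T = 340.5/(5.1·0.927184) = 72.008 ≈ 72.01 kN.
ΣF_x = 0: O_x − T·cos68° = 0 → O_x = 72.008 × 0.374607 = 26.97 kN.
ΣF_y = 0: O_y + T·sin68° − 15 − 60 − 45 = 0 → O_y = 120 − 72.008 × 0.927184 = 53.24 kN.

T = 72.01 kN, O_x = 26.97 kN, O_y = 53.24 kN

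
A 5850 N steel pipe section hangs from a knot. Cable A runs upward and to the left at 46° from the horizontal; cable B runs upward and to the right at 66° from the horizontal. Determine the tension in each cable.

T_A = 2566 N, T_B = 4383 N

ΣF_x = 0: −T_A·cos46° + T_B·cos66° = 0 → T_B = 1.70788·T_A.
ΣF_y = 0: T_A·sin46° + T_B·sin66° = 5850.
Substitute: T_A·(0.71934 + 1.70788·0.913545) = 5850 → T_A = 2566.28 ≈ 2566 N.
Then T_B = 1.70788 × 2566.28 = 4383 N.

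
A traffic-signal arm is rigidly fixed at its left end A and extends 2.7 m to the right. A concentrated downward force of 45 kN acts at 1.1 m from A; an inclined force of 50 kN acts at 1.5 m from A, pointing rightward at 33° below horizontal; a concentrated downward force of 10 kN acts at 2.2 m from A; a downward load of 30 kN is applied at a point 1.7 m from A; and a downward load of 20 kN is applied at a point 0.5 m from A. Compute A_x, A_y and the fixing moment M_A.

ΣF_x = 0: A_x + 50·cos33° = 0 → A_x = -41.93 kN.
ΣF_y = 0: A_y − 45 − 50·sin33° − 10 − 30 − 20 = 0 → A_y = 132.2 kN.
ΣM about A: M_A − 45·1.1 − 50·sin33°·1.5 − 10·2.2 − 30·1.7 − 20·0.5 = 0 → M_A = 173.3 kN·m.

A_x = -41.93 kN, A_y = 132.2 kN, M_A = 173.3 kN·m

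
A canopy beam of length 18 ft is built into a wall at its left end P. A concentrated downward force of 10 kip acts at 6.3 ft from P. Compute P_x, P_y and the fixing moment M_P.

P_x = 0, P_y = 10.00 kip, M_P = 63.00 kip·ft

ΣF_x = 0: P_x = 0.
ΣF_y = 0: P_y − 10 = 0 → P_y = 10.00 kip.
ΣM about P: M_P − 10·6.3 = 0 → M_P = 63.00 kip·ft.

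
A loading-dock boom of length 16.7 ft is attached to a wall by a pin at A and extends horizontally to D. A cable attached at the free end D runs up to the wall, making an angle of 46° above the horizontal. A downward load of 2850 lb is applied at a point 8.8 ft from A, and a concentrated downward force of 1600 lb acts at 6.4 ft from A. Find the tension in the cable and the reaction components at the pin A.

ΣM about A: T·sin46°·16.7 − 2850·8.8 − 1600·6.4 = 0 → T = 35320/(16.7·0.71934) = 2940.15 ≈ 2940 lb.
ΣF_x = 0: A_x − T·cos46° = 0 → A_x = 2940.15 × 0.694658 = 2042 lb.
ΣF_y = 0: A_y + T·sin46° − 2850 − 1600 = 0 → A_y = 4450 − 2940.15 × 0.71934 = 2335 lb.

T = 2940 lb, A_x = 2042 lb, A_y = 2335 lb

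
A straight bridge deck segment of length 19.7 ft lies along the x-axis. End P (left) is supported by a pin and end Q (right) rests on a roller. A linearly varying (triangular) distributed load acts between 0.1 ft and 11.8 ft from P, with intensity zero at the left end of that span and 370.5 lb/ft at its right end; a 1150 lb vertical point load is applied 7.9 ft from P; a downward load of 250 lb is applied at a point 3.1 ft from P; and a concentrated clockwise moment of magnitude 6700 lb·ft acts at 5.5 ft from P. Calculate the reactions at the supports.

Resultant of the triangular load: ½ × 370.5 × 11.7 = 2167.425 lb, acting at 7.9 ft from P (one-third of the span from the peak).
Taking moments about P: Q_y·19.7 − (½·370.5·11.7)·7.9 − 1150·7.9 − 250·3.1 − 6700 = 0 → Q_y = 33682.6575/19.7 = 1709.78 ≈ 1710 lb.
ΣF_y = 0: P_y + 1709.78 − ½·370.5·11.7 − 1150 − 250 = 0 → P_y = 1858 lb.
ΣF_x = 0: no horizontal applied forces, so P_x = 0.

P_x = 0, P_y = 1858 lb, Q_y = 1710 lb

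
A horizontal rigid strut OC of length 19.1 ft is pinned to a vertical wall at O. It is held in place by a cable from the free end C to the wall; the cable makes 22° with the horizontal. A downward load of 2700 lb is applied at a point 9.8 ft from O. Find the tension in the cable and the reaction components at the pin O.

T = 3698 lb, O_x = 3429 lb, O_y = 1315 lb

ΣM about O: T·sin22°·19.1 − 2700·9.8 = 0 → T = 26460/(19.1·0.374607) = 3698.12 ≈ 3698 lb.
ΣF_x = 0: O_x − T·cos22° = 0 → O_x = 3698.12 × 0.927184 = 3429 lb.
ΣF_y = 0: O_y + T·sin22° − 2700 = 0 → O_y = 2700 − 3698.12 × 0.374607 = 1315 lb.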